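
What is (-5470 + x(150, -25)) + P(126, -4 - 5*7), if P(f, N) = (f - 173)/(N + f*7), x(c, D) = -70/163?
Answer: -751693901/137409 ≈ -5470.5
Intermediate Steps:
x(c, D) = -70/163 (x(c, D) = -70*1/163 = -70/163)
P(f, N) = (-173 + f)/(N + 7*f)
(-5470 + x(150, -25)) + P(126, -4 - 5*7) = (-5470 - 70/163) + (-173 + 126)/((-4 - 5*7) + 7*126) = -891680/163 - 47/((-4 - 35) + 882) = -891680/163 - 47/(-39 + 882) = -891680/163 - 47/843 = -751693901/137409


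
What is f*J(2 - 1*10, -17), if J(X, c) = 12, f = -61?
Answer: -732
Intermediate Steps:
f*J(2 - 1*10, -17) = -61*12 = -732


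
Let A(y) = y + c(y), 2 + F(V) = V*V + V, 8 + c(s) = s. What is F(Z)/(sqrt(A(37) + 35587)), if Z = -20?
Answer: 378*sqrt(35653)/35653 ≈ 2.0019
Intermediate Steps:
c(s) = -8 + s
F(V) = -2 + V + V**2 (F(V) = -2 + (V*V + V) = -2 + (V**2 + V) = -2 + (V + V**2) = -2 + V + V**2)
A(y) = -8 + 2*y (A(y) = y + (-8 + y) = -8 + 2*y)
F(Z)/(sqrt(A(37) + 35587)) = (-2 - 20 + (-20)**2)/(sqrt((-8 + 2*37) + 35587)) = (-2 - 20 + 400)/(sqrt((-8 + 74) + 35587)) = 378/(sqrt(66 + 35587)) = 378/(sqrt(35653)) = 378*(sqrt(35653)/35653) = 378*sqrt(35653)/35653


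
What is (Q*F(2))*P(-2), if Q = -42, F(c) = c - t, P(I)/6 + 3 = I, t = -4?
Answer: 7560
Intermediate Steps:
P(I) = -18 + 6*I
F(c) = 4 + c (F(c) = c - 1*(-4) = c + 4 = 4 + c)
(Q*F(2))*P(-2) = (-42*(4 + 2))*(-18 + 6*(-2)) = (-42*6)*(-18 - 12) = -252*(-30) = 7560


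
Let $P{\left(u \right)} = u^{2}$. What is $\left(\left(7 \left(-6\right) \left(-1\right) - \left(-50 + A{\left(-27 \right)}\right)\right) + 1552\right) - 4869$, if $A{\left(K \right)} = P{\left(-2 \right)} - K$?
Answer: $-3256$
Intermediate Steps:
$A{\left(K \right)} = 4 - K$ ($A{\left(K \right)} = \left(-2\right)^{2} - K = 4 - K$)
$\left(\left(7 \left(-6\right) \left(-1\right) - \left(-50 + A{\left(-27 \right)}\right)\right) + 1552\right) - 4869 = \left(\left(7 \left(-6\right) \left(-1\right) + \left(50 - \left(4 - -27\right)\right)\right) + 1552\right) - 4869 = \left(\left(\left(-42\right) \left(-1\right) + \left(50 - \left(4 + 27\right)\right)\right) + 1552\right) - 4869 = \left(\left(42 + \left(50 - 31\right)\right) + 1552\right) - 4869 = \left(\left(42 + 19\right) + 1552\right) - 4869 = \left(61 + 1552\right) - 4869 = 1613 - 4869 = -3256$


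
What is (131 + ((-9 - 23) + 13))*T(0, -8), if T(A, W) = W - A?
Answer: -896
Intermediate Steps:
(131 + ((-9 - 23) + 13))*T(0, -8) = (131 + ((-9 - 23) + 13))*(-8 - 1*0) = (131 + (-32 + 13))*(-8 + 0) = (131 - 19)*(-8) = 112*(-8) = -896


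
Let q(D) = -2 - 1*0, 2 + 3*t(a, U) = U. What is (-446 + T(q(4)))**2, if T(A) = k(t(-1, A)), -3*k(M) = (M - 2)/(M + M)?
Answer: 28697449/144 ≈ 1.9929e+5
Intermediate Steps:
t(a, U) = -2/3 + U/3
q(D) = -2 (q(D) = -2 + 0 = -2)
k(M) = -(-2 + M)/(6*M) (k(M) = -(M - 2)/(3*(M + M)) = -(-2 + M)/(3*(2*M)) = -(-2 + M)*1/(2*M)/3 = -(-2 + M)/(6*M))
T(A) = (8/3 - A/3)/(6*(-2/3 + A/3)) (T(A) = (2 - (-2/3 + A/3))/(6*(-2/3 + A/3)) = (2 + (2/3 - A/3))/(6*(-2/3 + A/3)) = (8/3 - A/3)/(6*(-2/3 + A/3)))
(-446 + T(q(4)))**2 = (-446 + (8 - 1*(-2))/(6*(-2 - 2)))**2 = (-446 + (1/6)*(8 + 2)/(-4))**2 = (-446 + (1/6)*(-1/4)*10)**2 = (-446 - 5/12)**2 = (-5357/12)**2 = 28697449/144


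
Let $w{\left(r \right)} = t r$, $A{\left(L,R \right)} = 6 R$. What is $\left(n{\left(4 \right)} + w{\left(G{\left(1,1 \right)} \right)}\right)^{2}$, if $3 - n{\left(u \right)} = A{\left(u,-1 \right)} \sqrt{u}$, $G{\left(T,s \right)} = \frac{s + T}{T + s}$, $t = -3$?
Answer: $144$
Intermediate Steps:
$G{\left(T,s \right)} = 1$ ($G{\left(T,s \right)} = \frac{T + s}{T + s} = 1$)
$w{\left(r \right)} = - 3 r$
$n{\left(u \right)} = 3 + 6 \sqrt{u}$ ($n{\left(u \right)} = 3 - 6 \left(-1\right) \sqrt{u} = 3 - - 6 \sqrt{u} = 3 + 6 \sqrt{u}$)
$\left(n{\left(4 \right)} + w{\left(G{\left(1,1 \right)} \right)}\right)^{2} = \left(\left(3 + 6 \sqrt{4}\right) - 3\right)^{2} = \left(\left(3 + 6 \cdot 2\right) - 3\right)^{2} = \left(\left(3 + 12\right) - 3\right)^{2} = \left(15 - 3\right)^{2} = 12^{2} = 144$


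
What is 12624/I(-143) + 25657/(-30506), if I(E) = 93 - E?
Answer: 94763173/1799854 ≈ 52.650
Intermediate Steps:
12624/I(-143) + 25657/(-30506) = 12624/(93 - 1*(-143)) + 25657/(-30506) = 12624/(93 + 143) + 25657*(-1/30506) = 12624/236 - 25657/30506 = 12624*(1/236) - 25657/30506 = 3156/59 - 25657/30506 = 94763173/1799854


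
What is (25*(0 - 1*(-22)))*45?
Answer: 24750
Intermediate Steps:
(25*(0 - 1*(-22)))*45 = (25*(0 + 22))*45 = (25*22)*45 = 550*45 = 24750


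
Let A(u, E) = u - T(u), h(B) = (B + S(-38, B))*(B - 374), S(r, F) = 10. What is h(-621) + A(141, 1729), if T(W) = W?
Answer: 607945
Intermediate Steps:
h(B) = (-374 + B)*(10 + B) (h(B) = (B + 10)*(B - 374) = (10 + B)*(-374 + B) = (-374 + B)*(10 + B))
A(u, E) = 0 (A(u, E) = u - u = 0)
h(-621) + A(141, 1729) = (-3740 + (-621)**2 - 364*(-621)) + 0 = (-3740 + 385641 + 226044) + 0 = 607945 + 0 = 607945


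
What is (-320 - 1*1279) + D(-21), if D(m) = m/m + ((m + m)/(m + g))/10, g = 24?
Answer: -7997/5 ≈ -1599.4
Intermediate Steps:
D(m) = 1 + m/(5*(24 + m)) (D(m) = m/m + ((m + m)/(m + 24))/10 = 1 + ((2*m)/(24 + m))*(⅒) = 1 + (2*m/(24 + m))*(⅒) = 1 + m/(5*(24 + m)))
(-320 - 1*1279) + D(-21) = (-320 - 1*1279) + 6*(20 - 21)/(5*(24 - 21)) = (-320 - 1279) + (6/5)*(-1)/3 = -1599 + (6/5)*(⅓)*(-1) = -1599 - ⅖ = -7997/5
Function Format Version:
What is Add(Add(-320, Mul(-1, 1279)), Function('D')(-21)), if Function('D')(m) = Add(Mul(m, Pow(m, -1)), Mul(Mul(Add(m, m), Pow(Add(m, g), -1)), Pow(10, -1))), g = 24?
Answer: Rational(-7997, 5) ≈ -1599.4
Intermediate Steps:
Function('D')(m) = Add(1, Mul(Rational(1, 5), m, Pow(Add(24, m), -1))) (Function('D')(m) = Add(Mul(m, Pow(m, -1)), Mul(Mul(Add(m, m), Pow(Add(m, 24), -1)), Pow(10, -1))) = Add(1, Mul(Mul(Mul(2, m), Pow(Add(24, m), -1)), Rational(1, 10))) = Add(1, Mul(Mul(2, m, Pow(Add(24, m), -1)), Rational(1, 10))) = Add(1, Mul(Rational(1, 5), m, Pow(Add(24, m), -1))))
Add(Add(-320, Mul(-1, 1279)), Function('D')(-21)) = Add(Add(-320, Mul(-1, 1279)), Mul(Rational(6, 5), Pow(Add(24, -21), -1), Add(20, -21))) = Add(Add(-320, -1279), Mul(Rational(6, 5), Pow(3, -1), -1)) = Add(-1599, Mul(Rational(6, 5), Rational(1, 3), -1)) = Add(-1599, Rational(-2, 5)) = Rational(-7997, 5)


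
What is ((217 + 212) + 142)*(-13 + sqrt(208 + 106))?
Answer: -7423 + 571*sqrt(314) ≈ 2695.1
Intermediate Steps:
((217 + 212) + 142)*(-13 + sqrt(208 + 106)) = (429 + 142)*(-13 + sqrt(314)) = 571*(-13 + sqrt(314)) = -7423 + 571*sqrt(314)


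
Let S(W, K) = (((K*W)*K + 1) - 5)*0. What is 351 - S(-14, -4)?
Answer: 351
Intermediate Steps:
S(W, K) = 0 (S(W, K) = ((W*K² + 1) - 5)*0 = ((1 + W*K²) - 5)*0 = (-4 + W*K²)*0 = 0)
351 - S(-14, -4) = 351 - 1*0 = 351 + 0 = 351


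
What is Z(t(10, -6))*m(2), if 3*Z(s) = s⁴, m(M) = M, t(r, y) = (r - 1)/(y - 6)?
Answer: 27/128 ≈ 0.21094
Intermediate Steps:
t(r, y) = (-1 + r)/(-6 + y)
Z(s) = s⁴/3
Z(t(10, -6))*m(2) = (((-1 + 10)/(-6 - 6))⁴/3)*2 = ((9/(-12))⁴/3)*2 = ((-1/12*9)⁴/3)*2 = ((-¾)⁴/3)*2 = ((⅓)*(81/256))*2 = (27/256)*2 = 27/128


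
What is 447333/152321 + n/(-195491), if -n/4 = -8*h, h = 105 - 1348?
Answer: 93508295599/29777384611 ≈ 3.1402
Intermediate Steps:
h = -1243
n = -39776 (n = -(-32)*(-1243) = -4*9944 = -39776)
447333/152321 + n/(-195491) = 447333/152321 - 39776/(-195491) = 447333*(1/152321) - 39776*(-1/195491) = 447333/152321 + 39776/195491 = 93508295599/29777384611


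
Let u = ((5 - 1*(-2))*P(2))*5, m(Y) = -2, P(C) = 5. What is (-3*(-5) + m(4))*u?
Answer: 2275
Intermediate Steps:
u = 175 (u = ((5 - 1*(-2))*5)*5 = ((5 + 2)*5)*5 = (7*5)*5 = 35*5 = 175)
(-3*(-5) + m(4))*u = (-3*(-5) - 2)*175 = (15 - 2)*175 = 13*175 = 2275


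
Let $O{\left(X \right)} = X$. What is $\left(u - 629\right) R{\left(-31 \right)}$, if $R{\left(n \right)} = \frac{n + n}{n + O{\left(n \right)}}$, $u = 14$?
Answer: $-615$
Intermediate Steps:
$R{\left(n \right)} = 1$ ($R{\left(n \right)} = \frac{n + n}{n + n} = \frac{2 n}{2 n} = 2 n \frac{1}{2 n} = 1$)
$\left(u - 629\right) R{\left(-31 \right)} = \left(14 - 629\right) 1 = \left(-615\right) 1 = -615$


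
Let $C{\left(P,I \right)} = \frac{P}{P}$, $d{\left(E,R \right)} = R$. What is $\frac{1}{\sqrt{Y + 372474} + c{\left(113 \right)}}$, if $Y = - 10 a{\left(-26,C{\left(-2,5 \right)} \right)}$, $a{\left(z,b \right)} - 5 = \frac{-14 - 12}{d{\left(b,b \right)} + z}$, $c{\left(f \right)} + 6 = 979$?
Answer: $\frac{4865}{2871577} - \frac{2 \sqrt{2327585}}{2871577} \approx 0.00063161$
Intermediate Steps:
$c{\left(f \right)} = 973$ ($c{\left(f \right)} = -6 + 979 = 973$)
$C{\left(P,I \right)} = 1$
$a{\left(z,b \right)} = 5 - \frac{26}{b + z}$ ($a{\left(z,b \right)} = 5 + \frac{-14 - 12}{b + z} = 5 - \frac{26}{b + z}$)
$Y = - \frac{302}{5}$ ($Y = - 10 \frac{-26 + 5 \cdot 1 + 5 \left(-26\right)}{1 - 26} = - 10 \frac{-26 + 5 - 130}{-25} = - 10 \left(\left(- \frac{1}{25}\right) \left(-151\right)\right) = \left(-10\right) \frac{151}{25} = - \frac{302}{5} \approx -60.4$)
$\frac{1}{\sqrt{Y + 372474} + c{\left(113 \right)}} = \frac{1}{\sqrt{- \frac{302}{5} + 372474} + 973} = \frac{1}{\sqrt{\frac{1862068}{5}} + 973} = \frac{1}{\frac{2 \sqrt{2327585}}{5} + 973} = \frac{1}{973 + \frac{2 \sqrt{2327585}}{5}}$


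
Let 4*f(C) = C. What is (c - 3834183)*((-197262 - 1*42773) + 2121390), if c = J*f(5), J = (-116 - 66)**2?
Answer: -7135561854190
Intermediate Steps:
f(C) = C/4
J = 33124 (J = (-182)**2 = 33124)
c = 41405 (c = 33124*((1/4)*5) = 33124*(5/4) = 41405)
(c - 3834183)*((-197262 - 1*42773) + 2121390) = (41405 - 3834183)*((-197262 - 1*42773) + 2121390) = -3792778*((-197262 - 42773) + 2121390) = -3792778*(-240035 + 2121390) = -3792778*1881355 = -7135561854190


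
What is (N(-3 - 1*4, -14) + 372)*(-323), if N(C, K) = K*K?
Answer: -183464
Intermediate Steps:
N(C, K) = K**2
(N(-3 - 1*4, -14) + 372)*(-323) = ((-14)**2 + 372)*(-323) = (196 + 372)*(-323) = 568*(-323) = -183464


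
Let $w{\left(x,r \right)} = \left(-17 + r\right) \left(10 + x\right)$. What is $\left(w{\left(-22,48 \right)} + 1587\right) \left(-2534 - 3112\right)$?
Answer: $-6859890$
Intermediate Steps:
$\left(w{\left(-22,48 \right)} + 1587\right) \left(-2534 - 3112\right) = \left(\left(-170 - -374 + 10 \cdot 48 + 48 \left(-22\right)\right) + 1587\right) \left(-2534 - 3112\right) = \left(\left(-170 + 374 + 480 - 1056\right) + 1587\right) \left(-5646\right) = \left(-372 + 1587\right) \left(-5646\right) = 1215 \left(-5646\right) = -6859890$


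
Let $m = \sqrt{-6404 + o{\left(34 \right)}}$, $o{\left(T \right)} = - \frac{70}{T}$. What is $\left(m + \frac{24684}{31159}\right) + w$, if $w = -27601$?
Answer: $- \frac{859994875}{31159} + \frac{i \sqrt{1851351}}{17} \approx -27600.0 + 80.038 i$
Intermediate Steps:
$m = \frac{i \sqrt{1851351}}{17}$ ($m = \sqrt{-6404 - \frac{70}{34}} = \sqrt{-6404 - \frac{35}{17}} = \sqrt{- \frac{108903}{17}} = \frac{i \sqrt{1851351}}{17} \approx 80.038 i$)
$\left(m + \frac{24684}{31159}\right) + w = \left(\frac{i \sqrt{1851351}}{17} + \frac{24684}{31159}\right) - 27601 = \left(\frac{24684}{31159} + \frac{i \sqrt{1851351}}{17}\right) - 27601 = - \frac{859994875}{31159} + \frac{i \sqrt{1851351}}{17}$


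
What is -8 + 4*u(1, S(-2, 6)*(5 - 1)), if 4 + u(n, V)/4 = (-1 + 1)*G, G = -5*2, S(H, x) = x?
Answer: -72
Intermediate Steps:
G = -10
u(n, V) = -16 (u(n, V) = -16 + 4*((-1 + 1)*(-10)) = -16 + 4*(0*(-10)) = -16 + 4*0 = -16 + 0 = -16)
-8 + 4*u(1, S(-2, 6)*(5 - 1)) = -8 + 4*(-16) = -8 - 64 = -72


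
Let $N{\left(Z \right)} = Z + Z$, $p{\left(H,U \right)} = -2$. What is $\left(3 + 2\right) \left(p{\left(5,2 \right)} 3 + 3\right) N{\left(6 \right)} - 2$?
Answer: $-182$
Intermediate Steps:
$N{\left(Z \right)} = 2 Z$
$\left(3 + 2\right) \left(p{\left(5,2 \right)} 3 + 3\right) N{\left(6 \right)} - 2 = \left(3 + 2\right) \left(\left(-2\right) 3 + 3\right) 2 \cdot 6 - 2 = 5 \left(-6 + 3\right) 12 - 2 = 5 \left(-3\right) 12 - 2 = \left(-15\right) 12 - 2 = -180 - 2 = -182$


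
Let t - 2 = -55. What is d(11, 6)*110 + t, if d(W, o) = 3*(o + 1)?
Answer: 2257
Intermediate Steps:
t = -53 (t = 2 - 55 = -53)
d(W, o) = 3 + 3*o (d(W, o) = 3*(1 + o) = 3 + 3*o)
d(11, 6)*110 + t = (3 + 3*6)*110 - 53 = (3 + 18)*110 - 53 = 21*110 - 53 = 2310 - 53 = 2257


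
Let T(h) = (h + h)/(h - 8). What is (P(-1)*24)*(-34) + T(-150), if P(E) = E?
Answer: 64614/79 ≈ 817.90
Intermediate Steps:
T(h) = 2*h/(-8 + h) (T(h) = (2*h)/(-8 + h) = 2*h/(-8 + h))
(P(-1)*24)*(-34) + T(-150) = -1*24*(-34) + 2*(-150)/(-8 - 150) = -24*(-34) + 2*(-150)/(-158) = 816 + 2*(-150)*(-1/158) = 816 + 150/79 = 64614/79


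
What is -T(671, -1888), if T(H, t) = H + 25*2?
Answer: -721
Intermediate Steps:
T(H, t) = 50 + H (T(H, t) = H + 50 = 50 + H)
-T(671, -1888) = -(50 + 671) = -1*721 = -721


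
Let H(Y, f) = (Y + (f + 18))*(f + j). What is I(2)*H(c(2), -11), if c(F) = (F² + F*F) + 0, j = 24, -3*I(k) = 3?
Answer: -195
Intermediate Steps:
I(k) = -1 (I(k) = -⅓*3 = -1)
c(F) = 2*F² (c(F) = (F² + F²) + 0 = 2*F² + 0 = 2*F²)
H(Y, f) = (24 + f)*(18 + Y + f) (H(Y, f) = (Y + (f + 18))*(f + 24) = (Y + (18 + f))*(24 + f) = (18 + Y + f)*(24 + f) = (24 + f)*(18 + Y + f))
I(2)*H(c(2), -11) = -(432 + (-11)² + 24*(2*2²) + 42*(-11) + (2*2²)*(-11)) = -(432 + 121 + 24*(2*4) - 462 + (2*4)*(-11)) = -(432 + 121 + 24*8 - 462 + 8*(-11)) = -(432 + 121 + 192 - 462 - 88) = -1*195 = -195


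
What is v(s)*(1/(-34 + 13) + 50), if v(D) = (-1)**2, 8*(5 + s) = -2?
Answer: 1049/21 ≈ 49.952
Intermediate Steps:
s = -21/4 (s = -5 + (1/8)*(-2) = -5 - 1/4 = -21/4 ≈ -5.2500)
v(D) = 1
v(s)*(1/(-34 + 13) + 50) = 1*(1/(-34 + 13) + 50) = 1*(1/(-21) + 50) = 1*(-1/21 + 50) = 1*(1049/21) = 1049/21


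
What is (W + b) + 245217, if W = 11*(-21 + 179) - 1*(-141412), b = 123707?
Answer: 512074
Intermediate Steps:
W = 143150 (W = 11*158 + 141412 = 1738 + 141412 = 143150)
(W + b) + 245217 = (143150 + 123707) + 245217 = 266857 + 245217 = 512074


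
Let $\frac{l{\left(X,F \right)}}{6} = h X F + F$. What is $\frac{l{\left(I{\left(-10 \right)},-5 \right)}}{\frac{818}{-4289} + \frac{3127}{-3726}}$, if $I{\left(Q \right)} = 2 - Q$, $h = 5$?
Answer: $\frac{29244889620}{16459571} \approx 1776.8$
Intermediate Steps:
$l{\left(X,F \right)} = 6 F + 30 F X$ ($l{\left(X,F \right)} = 6 \left(5 X F + F\right) = 6 \left(5 F X + F\right) = 6 \left(F + 5 F X\right) = 6 F + 30 F X$)
$\frac{l{\left(I{\left(-10 \right)},-5 \right)}}{\frac{818}{-4289} + \frac{3127}{-3726}} = \frac{6 \left(-5\right) \left(1 + 5 \left(2 - -10\right)\right)}{\frac{818}{-4289} + \frac{3127}{-3726}} = \frac{6 \left(-5\right) \left(1 + 5 \left(2 + 10\right)\right)}{818 \left(- \frac{1}{4289}\right) + 3127 \left(- \frac{1}{3726}\right)} = \frac{6 \left(-5\right) \left(1 + 5 \cdot 12\right)}{- \frac{818}{4289} - \frac{3127}{3726}} = \frac{6 \left(-5\right) \left(1 + 60\right)}{- \frac{16459571}{15980814}} = 6 \left(-5\right) 61 \left(- \frac{15980814}{16459571}\right) = \left(-1830\right) \left(- \frac{15980814}{16459571}\right) = \frac{29244889620}{16459571}$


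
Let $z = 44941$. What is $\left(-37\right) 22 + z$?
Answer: $44127$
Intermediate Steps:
$\left(-37\right) 22 + z = \left(-37\right) 22 + 44941 = -814 + 44941 = 44127$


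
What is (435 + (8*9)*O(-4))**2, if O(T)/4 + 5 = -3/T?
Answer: 622521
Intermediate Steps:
O(T) = -20 - 12/T (O(T) = -20 + 4*(-3/T) = -20 - 12/T)
(435 + (8*9)*O(-4))**2 = (435 + (8*9)*(-20 - 12/(-4)))**2 = (435 + 72*(-20 - 12*(-1/4)))**2 = (435 + 72*(-20 + 3))**2 = (435 + 72*(-17))**2 = (435 - 1224)**2 = (-789)**2 = 622521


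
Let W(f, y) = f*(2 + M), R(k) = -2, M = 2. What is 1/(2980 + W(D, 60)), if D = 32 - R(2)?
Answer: 1/3116 ≈ 0.00032092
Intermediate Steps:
D = 34 (D = 32 - 1*(-2) = 32 + 2 = 34)
W(f, y) = 4*f (W(f, y) = f*(2 + 2) = f*4 = 4*f)
1/(2980 + W(D, 60)) = 1/(2980 + 4*34) = 1/(2980 + 136) = 1/3116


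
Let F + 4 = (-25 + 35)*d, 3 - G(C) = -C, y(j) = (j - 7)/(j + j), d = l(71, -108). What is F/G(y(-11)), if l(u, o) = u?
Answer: 3883/21 ≈ 184.90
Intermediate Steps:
d = 71
y(j) = (-7 + j)/(2*j) (y(j) = (-7 + j)/((2*j)) = (-7 + j)*(1/(2*j)) = (-7 + j)/(2*j))
G(C) = 3 + C (G(C) = 3 - (-1)*C = 3 + C)
F = 706 (F = -4 + (-25 + 35)*71 = -4 + 10*71 = -4 + 710 = 706)
F/G(y(-11)) = 706/(3 + (1/2)*(-7 - 11)/(-11)) = 706/(3 + (1/2)*(-1/11)*(-18)) = 706/(3 + 9/11) = 706/(42/11) = 706*(11/42) = 3883/21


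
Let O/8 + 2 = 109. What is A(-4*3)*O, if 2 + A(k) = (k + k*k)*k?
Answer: -1357616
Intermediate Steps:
O = 856 (O = -16 + 8*109 = -16 + 872 = 856)
A(k) = -2 + k*(k + k²) (A(k) = -2 + (k + k*k)*k = -2 + (k + k²)*k = -2 + k*(k + k²))
A(-4*3)*O = (-2 + (-4*3)² + (-4*3)³)*856 = (-2 + (-12)² + (-12)³)*856 = (-2 + 144 - 1728)*856 = -1586*856 = -1357616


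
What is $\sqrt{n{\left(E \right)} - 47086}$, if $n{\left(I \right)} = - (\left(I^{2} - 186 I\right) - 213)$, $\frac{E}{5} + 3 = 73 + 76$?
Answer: $i \sqrt{443993} \approx 666.33 i$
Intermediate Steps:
$E = 730$ ($E = -15 + 5 \left(73 + 76\right) = -15 + 5 \cdot 149 = -15 + 745 = 730$)
$n{\left(I \right)} = 213 - I^{2} + 186 I$ ($n{\left(I \right)} = - (-213 + I^{2} - 186 I) = 213 - I^{2} + 186 I$)
$\sqrt{n{\left(E \right)} - 47086} = \sqrt{\left(213 - 730^{2} + 186 \cdot 730\right) - 47086} = \sqrt{\left(213 - 532900 + 135780\right) - 47086} = \sqrt{-396907 - 47086} = \sqrt{-443993} = i \sqrt{443993}$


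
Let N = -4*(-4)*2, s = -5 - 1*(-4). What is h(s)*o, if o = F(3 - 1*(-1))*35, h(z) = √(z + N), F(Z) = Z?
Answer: 140*√31 ≈ 779.49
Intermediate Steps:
s = -1 (s = -5 + 4 = -1)
N = 32 (N = 16*2 = 32)
h(z) = √(32 + z) (h(z) = √(z + 32) = √(32 + z))
o = 140 (o = (3 - 1*(-1))*35 = (3 + 1)*35 = 4*35 = 140)
h(s)*o = √(32 - 1)*140 = √31*140 = 140*√31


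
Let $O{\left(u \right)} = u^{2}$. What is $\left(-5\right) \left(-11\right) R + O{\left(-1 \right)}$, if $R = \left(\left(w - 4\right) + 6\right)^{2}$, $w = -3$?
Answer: $56$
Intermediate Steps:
$R = 1$ ($R = \left(\left(-3 - 4\right) + 6\right)^{2} = \left(-7 + 6\right)^{2} = \left(-1\right)^{2} = 1$)
$\left(-5\right) \left(-11\right) R + O{\left(-1 \right)} = \left(-5\right) \left(-11\right) 1 + \left(-1\right)^{2} = 55 \cdot 1 + 1 = 55 + 1 = 56$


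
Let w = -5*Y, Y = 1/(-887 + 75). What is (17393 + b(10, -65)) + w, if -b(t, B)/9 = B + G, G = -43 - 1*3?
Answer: 14934309/812 ≈ 18392.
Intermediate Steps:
G = -46 (G = -43 - 3 = -46)
b(t, B) = 414 - 9*B (b(t, B) = -9*(B - 46) = -9*(-46 + B) = 414 - 9*B)
Y = -1/812 (Y = 1/(-812) = -1/812 ≈ -0.0012315)
w = 5/812 (w = -5*(-1/812) = 5/812 ≈ 0.0061576)
(17393 + b(10, -65)) + w = (17393 + (414 - 9*(-65))) + 5/812 = (17393 + (414 + 585)) + 5/812 = (17393 + 999) + 5/812 = 18392 + 5/812 = 14934309/812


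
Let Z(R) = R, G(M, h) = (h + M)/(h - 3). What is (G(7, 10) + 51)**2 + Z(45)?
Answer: 142081/49 ≈ 2899.6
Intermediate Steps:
G(M, h) = (M + h)/(-3 + h)
(G(7, 10) + 51)**2 + Z(45) = ((7 + 10)/(-3 + 10) + 51)**2 + 45 = (17/7 + 51)**2 + 45 = (374/7)**2 + 45 = 139876/49 + 45 = 142081/49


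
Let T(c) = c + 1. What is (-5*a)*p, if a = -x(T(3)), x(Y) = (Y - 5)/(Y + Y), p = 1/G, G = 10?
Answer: -1/16 ≈ -0.062500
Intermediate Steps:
T(c) = 1 + c
p = ⅒ (p = 1/10 = ⅒ ≈ 0.10000)
x(Y) = (-5 + Y)/(2*Y) (x(Y) = (-5 + Y)/((2*Y)) = (-5 + Y)*(1/(2*Y)) = (-5 + Y)/(2*Y))
a = ⅛ (a = -(-5 + (1 + 3))/(2*(1 + 3)) = -(-5 + 4)/(2*4) = -(-1)/(2*4) = -1*(-⅛) = ⅛ ≈ 0.12500)
(-5*a)*p = -5*⅛*(⅒) = -5/8*⅒ = -1/16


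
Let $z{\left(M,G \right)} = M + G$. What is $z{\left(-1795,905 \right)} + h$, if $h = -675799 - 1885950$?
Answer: $-2562639$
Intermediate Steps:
$z{\left(M,G \right)} = G + M$
$h = -2561749$ ($h = -675799 - 1885950 = -2561749$)
$z{\left(-1795,905 \right)} + h = \left(905 - 1795\right) - 2561749 = -890 - 2561749 = -2562639$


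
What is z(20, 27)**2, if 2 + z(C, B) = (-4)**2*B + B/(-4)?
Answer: 2866249/16 ≈ 1.7914e+5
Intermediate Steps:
z(C, B) = -2 + 63*B/4 (z(C, B) = -2 + ((-4)**2*B + B/(-4)) = -2 + (16*B + B*(-1/4)) = -2 + (16*B - B/4) = -2 + 63*B/4)
z(20, 27)**2 = (-2 + (63/4)*27)**2 = (-2 + 1701/4)**2 = (1693/4)**2 = 2866249/16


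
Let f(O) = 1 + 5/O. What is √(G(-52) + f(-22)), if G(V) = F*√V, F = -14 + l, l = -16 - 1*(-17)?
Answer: √(374 - 12584*I*√13)/22 ≈ 6.8746 - 6.8182*I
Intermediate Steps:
l = 1 (l = -16 + 17 = 1)
F = -13 (F = -14 + 1 = -13)
G(V) = -13*√V
√(G(-52) + f(-22)) = √(-26*I*√13 + (5 - 22)/(-22)) = √(-26*I*√13 - 1/22*(-17)) = √(-26*I*√13 + 17/22) = √(17/22 - 26*I*√13)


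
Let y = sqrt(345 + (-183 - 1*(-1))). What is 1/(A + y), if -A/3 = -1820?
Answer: 5460/29811437 - sqrt(163)/29811437 ≈ 0.00018272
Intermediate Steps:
y = sqrt(163) (y = sqrt(345 + (-183 + 1)) = sqrt(345 - 182) = sqrt(163) ≈ 12.767)
A = 5460 (A = -3*(-1820) = 5460)
1/(A + y) = 1/(5460 + sqrt(163))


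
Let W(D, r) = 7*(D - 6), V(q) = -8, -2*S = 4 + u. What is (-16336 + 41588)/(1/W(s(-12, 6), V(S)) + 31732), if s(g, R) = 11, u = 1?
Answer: 883820/1110621 ≈ 0.79579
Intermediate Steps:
S = -5/2 (S = -(4 + 1)/2 = -½*5 = -5/2 ≈ -2.5000)
W(D, r) = -42 + 7*D (W(D, r) = 7*(-6 + D) = -42 + 7*D)
(-16336 + 41588)/(1/W(s(-12, 6), V(S)) + 31732) = (-16336 + 41588)/(1/(-42 + 7*11) + 31732) = 25252/(1/(-42 + 77) + 31732) = 25252/(1/35 + 31732) = 25252/(1110621/35) = 25252*(35/1110621) = 883820/1110621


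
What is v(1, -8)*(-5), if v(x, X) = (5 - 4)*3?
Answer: -15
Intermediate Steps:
v(x, X) = 3 (v(x, X) = 1*3 = 3)
v(1, -8)*(-5) = 3*(-5) = -15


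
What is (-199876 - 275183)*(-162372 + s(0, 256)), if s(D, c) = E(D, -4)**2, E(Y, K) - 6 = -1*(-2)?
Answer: 77105876172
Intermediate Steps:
E(Y, K) = 8 (E(Y, K) = 6 - 1*(-2) = 6 + 2 = 8)
s(D, c) = 64 (s(D, c) = 8**2 = 64)
(-199876 - 275183)*(-162372 + s(0, 256)) = (-199876 - 275183)*(-162372 + 64) = -475059*(-162308) = 77105876172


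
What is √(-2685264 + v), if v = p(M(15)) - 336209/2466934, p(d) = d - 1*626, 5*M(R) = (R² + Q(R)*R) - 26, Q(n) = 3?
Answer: I*√408634869902500116830/12334670 ≈ 1638.9*I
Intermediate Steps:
M(R) = -26/5 + R²/5 + 3*R/5 (M(R) = ((R² + 3*R) - 26)/5 = (-26 + R² + 3*R)/5 = -26/5 + R²/5 + 3*R/5)
p(d) = -626 + d (p(d) = d - 626 = -626 + d)
v = -7121252569/12334670 (v = (-626 + (-26/5 + (⅕)*15² + (⅗)*15)) - 336209/2466934 = (-626 + (-26/5 + (⅕)*225 + 9)) - 336209/2466934 = (-626 + (-26/5 + 45 + 9)) - 1*336209/2466934 = (-626 + 244/5) - 336209/2466934 = -2886/5 - 336209/2466934 = -7121252569/12334670 ≈ -577.34)
√(-2685264 + v) = √(-2685264 - 7121252569/12334670) = √(-33128966555449/12334670) = I*√408634869902500116830/12334670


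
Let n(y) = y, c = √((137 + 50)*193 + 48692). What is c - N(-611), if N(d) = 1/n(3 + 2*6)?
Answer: -1/15 + √84783 ≈ 291.11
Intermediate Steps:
c = √84783 (c = √(187*193 + 48692) = √(36091 + 48692) = √84783 ≈ 291.18)
N(d) = 1/15 (N(d) = 1/(3 + 2*6) = 1/(3 + 12) = 1/15)
c - N(-611) = √84783 - 1*1/15 = √84783 - 1/15 = -1/15 + √84783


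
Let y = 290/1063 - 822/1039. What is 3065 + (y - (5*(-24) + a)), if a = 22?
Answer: 3492825015/1104457 ≈ 3162.5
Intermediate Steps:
y = -572476/1104457 (y = 290*(1/1063) - 822*1/1039 = 290/1063 - 822/1039 = -572476/1104457 ≈ -0.51833)
3065 + (y - (5*(-24) + a)) = 3065 + (-572476/1104457 - (5*(-24) + 22)) = 3065 + (-572476/1104457 - (-120 + 22)) = 3065 + (-572476/1104457 - 1*(-98)) = 3065 + (-572476/1104457 + 98) = 3065 + 107664310/1104457 = 3492825015/1104457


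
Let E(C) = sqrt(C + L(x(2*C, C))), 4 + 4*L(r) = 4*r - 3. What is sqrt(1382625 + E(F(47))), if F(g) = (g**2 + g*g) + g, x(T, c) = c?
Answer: sqrt(5530500 + 2*sqrt(35713))/2 ≈ 1175.9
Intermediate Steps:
F(g) = g + 2*g**2 (F(g) = (g**2 + g**2) + g = 2*g**2 + g = g + 2*g**2)
L(r) = -7/4 + r (L(r) = -1 + (4*r - 3)/4 = -1 + (-3 + 4*r)/4 = -1 + (-3/4 + r) = -7/4 + r)
E(C) = sqrt(-7/4 + 2*C) (E(C) = sqrt(C + (-7/4 + C)) = sqrt(-7/4 + 2*C))
sqrt(1382625 + E(F(47))) = sqrt(1382625 + sqrt(-7 + 8*(47*(1 + 2*47)))/2) = sqrt(1382625 + sqrt(-7 + 8*(47*(1 + 94)))/2) = sqrt(1382625 + sqrt(-7 + 8*(47*95))/2) = sqrt(1382625 + sqrt(-7 + 8*4465)/2) = sqrt(1382625 + sqrt(-7 + 35720)/2) = sqrt(1382625 + sqrt(35713)/2)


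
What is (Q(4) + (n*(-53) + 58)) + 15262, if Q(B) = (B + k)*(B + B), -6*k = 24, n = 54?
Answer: 12458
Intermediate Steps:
k = -4 (k = -1/6*24 = -4)
Q(B) = 2*B*(-4 + B) (Q(B) = (B - 4)*(B + B) = (-4 + B)*(2*B) = 2*B*(-4 + B))
(Q(4) + (n*(-53) + 58)) + 15262 = (2*4*(-4 + 4) + (54*(-53) + 58)) + 15262 = (2*4*0 + (-2862 + 58)) + 15262 = (0 - 2804) + 15262 = -2804 + 15262 = 12458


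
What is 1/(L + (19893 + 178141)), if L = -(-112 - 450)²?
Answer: -1/117810 ≈ -8.4882e-6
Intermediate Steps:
L = -315844 (L = -1*(-562)² = -1*315844 = -315844)
1/(L + (19893 + 178141)) = 1/(-315844 + (19893 + 178141)) = 1/(-315844 + 198034) = 1/(-117810) = -1/117810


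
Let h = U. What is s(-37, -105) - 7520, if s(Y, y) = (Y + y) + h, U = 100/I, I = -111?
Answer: -850582/111 ≈ -7662.9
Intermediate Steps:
U = -100/111 (U = 100/(-111) = 100*(-1/111) = -100/111 ≈ -0.90090)
h = -100/111 ≈ -0.90090
s(Y, y) = -100/111 + Y + y (s(Y, y) = (Y + y) - 100/111 = -100/111 + Y + y)
s(-37, -105) - 7520 = (-100/111 - 37 - 105) - 7520 = -15862/111 - 7520 = -850582/111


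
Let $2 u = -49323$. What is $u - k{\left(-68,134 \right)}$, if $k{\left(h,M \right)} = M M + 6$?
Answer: $- \frac{85247}{2} \approx -42624.0$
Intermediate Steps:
$k{\left(h,M \right)} = 6 + M^{2}$ ($k{\left(h,M \right)} = M^{2} + 6 = 6 + M^{2}$)
$u = - \frac{49323}{2}$ ($u = \frac{1}{2} \left(-49323\right) = - \frac{49323}{2} \approx -24662.0$)
$u - k{\left(-68,134 \right)} = - \frac{49323}{2} - \left(6 + 134^{2}\right) = - \frac{49323}{2} - \left(6 + 17956\right) = - \frac{49323}{2} - 17962 = - \frac{85247}{2}$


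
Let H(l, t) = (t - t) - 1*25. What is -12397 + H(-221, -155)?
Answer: -12422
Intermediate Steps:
H(l, t) = -25 (H(l, t) = 0 - 25 = -25)
-12397 + H(-221, -155) = -12397 - 25 = -12422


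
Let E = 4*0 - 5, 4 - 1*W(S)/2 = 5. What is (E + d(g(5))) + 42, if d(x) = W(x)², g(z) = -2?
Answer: 41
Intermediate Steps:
W(S) = -2 (W(S) = 8 - 2*5 = 8 - 10 = -2)
E = -5 (E = 0 - 5 = -5)
d(x) = 4 (d(x) = (-2)² = 4)
(E + d(g(5))) + 42 = (-5 + 4) + 42 = -1 + 42 = 41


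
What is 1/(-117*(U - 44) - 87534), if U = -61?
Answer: -1/75249 ≈ -1.3289e-5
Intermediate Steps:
1/(-117*(U - 44) - 87534) = 1/(-117*(-61 - 44) - 87534) = 1/(-117*(-105) - 87534) = 1/(12285 - 87534) = 1/(-75249) = -1/75249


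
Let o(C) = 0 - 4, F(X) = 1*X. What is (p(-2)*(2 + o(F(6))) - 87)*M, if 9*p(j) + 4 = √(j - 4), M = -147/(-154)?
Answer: -5425/66 - 7*I*√6/33 ≈ -82.197 - 0.51959*I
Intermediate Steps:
F(X) = X
o(C) = -4
M = 21/22 (M = -147*(-1/154) = 21/22 ≈ 0.95455)
p(j) = -4/9 + √(-4 + j)/9 (p(j) = -4/9 + √(j - 4)/9 = -4/9 + √(-4 + j)/9)
(p(-2)*(2 + o(F(6))) - 87)*M = ((-4/9 + √(-4 - 2)/9)*(2 - 4) - 87)*(21/22) = ((-4/9 + √(-6)/9)*(-2) - 87)*(21/22) = ((-4/9 + (I*√6)/9)*(-2) - 87)*(21/22) = ((-4/9 + I*√6/9)*(-2) - 87)*(21/22) = ((8/9 - 2*I*√6/9) - 87)*(21/22) = (-775/9 - 2*I*√6/9)*(21/22) = -5425/66 - 7*I*√6/33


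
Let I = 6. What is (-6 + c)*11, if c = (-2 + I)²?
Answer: 110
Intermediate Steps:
c = 16 (c = (-2 + 6)² = 4² = 16)
(-6 + c)*11 = (-6 + 16)*11 = 10*11 = 110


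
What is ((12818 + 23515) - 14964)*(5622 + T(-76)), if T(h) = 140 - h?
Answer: 124752222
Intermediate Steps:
((12818 + 23515) - 14964)*(5622 + T(-76)) = ((12818 + 23515) - 14964)*(5622 + (140 - 1*(-76))) = (36333 - 14964)*(5622 + (140 + 76)) = 21369*(5622 + 216) = 21369*5838 = 124752222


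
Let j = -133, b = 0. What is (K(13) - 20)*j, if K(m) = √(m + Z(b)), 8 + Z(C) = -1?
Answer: 2394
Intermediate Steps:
Z(C) = -9 (Z(C) = -8 - 1 = -9)
K(m) = √(-9 + m) (K(m) = √(m - 9) = √(-9 + m))
(K(13) - 20)*j = (√(-9 + 13) - 20)*(-133) = (√4 - 20)*(-133) = (2 - 20)*(-133) = -18*(-133) = 2394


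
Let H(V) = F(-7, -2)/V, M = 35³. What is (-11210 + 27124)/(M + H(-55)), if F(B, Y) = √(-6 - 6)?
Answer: 2063996068750/5560753515637 + 1750540*I*√3/5560753515637 ≈ 0.37117 + 5.4525e-7*I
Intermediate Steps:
F(B, Y) = 2*I*√3 (F(B, Y) = √(-12) = 2*I*√3)
M = 42875
H(V) = 2*I*√3/V (H(V) = (2*I*√3)/V = 2*I*√3/V)
(-11210 + 27124)/(M + H(-55)) = (-11210 + 27124)/(42875 + 2*I*√3/(-55)) = 15914/(42875 + 2*I*√3*(-1/55)) = 15914/(42875 - 2*I*√3/55)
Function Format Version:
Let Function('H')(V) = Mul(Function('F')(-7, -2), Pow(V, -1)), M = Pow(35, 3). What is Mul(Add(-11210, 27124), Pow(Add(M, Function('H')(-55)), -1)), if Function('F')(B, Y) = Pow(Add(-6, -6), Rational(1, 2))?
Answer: Add(Rational(2063996068750, 5560753515637), Mul(Rational(1750540, 5560753515637), I, Pow(3, Rational(1, 2)))) ≈ Add(0.37117, Mul(5.4525e-7, I))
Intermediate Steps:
Function('F')(B, Y) = Mul(2, I, Pow(3, Rational(1, 2))) (Function('F')(B, Y) = Pow(-12, Rational(1, 2)) = Mul(2, I, Pow(3, Rational(1, 2))))
M = 42875
Function('H')(V) = Mul(2, I, Pow(3, Rational(1, 2)), Pow(V, -1)) (Function('H')(V) = Mul(Mul(2, I, Pow(3, Rational(1, 2))), Pow(V, -1)) = Mul(2, I, Pow(3, Rational(1, 2)), Pow(V, -1)))
Mul(Add(-11210, 27124), Pow(Add(M, Function('H')(-55)), -1)) = Mul(Add(-11210, 27124), Pow(Add(42875, Mul(2, I, Pow(3, Rational(1, 2)), Pow(-55, -1))), -1)) = Mul(15914, Pow(Add(42875, Mul(2, I, Pow(3, Rational(1, 2)), Rational(-1, 55))), -1)) = Mul(15914, Pow(Add(42875, Mul(Rational(-2, 55), I, Pow(3, Rational(1, 2)))), -1))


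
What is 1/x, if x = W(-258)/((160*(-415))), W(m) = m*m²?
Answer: 8300/2146689 ≈ 0.0038664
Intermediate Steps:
W(m) = m³
x = 2146689/8300 (x = (-258)³/((160*(-415))) = -17173512/(-66400) = -17173512*(-1/66400) = 2146689/8300 ≈ 258.64)
1/x = 1/(2146689/8300) = 8300/2146689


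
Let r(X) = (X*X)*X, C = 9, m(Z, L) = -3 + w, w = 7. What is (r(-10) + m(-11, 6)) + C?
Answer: -987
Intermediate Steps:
m(Z, L) = 4 (m(Z, L) = -3 + 7 = 4)
r(X) = X³ (r(X) = X²*X = X³)
(r(-10) + m(-11, 6)) + C = ((-10)³ + 4) + 9 = (-1000 + 4) + 9 = -996 + 9 = -987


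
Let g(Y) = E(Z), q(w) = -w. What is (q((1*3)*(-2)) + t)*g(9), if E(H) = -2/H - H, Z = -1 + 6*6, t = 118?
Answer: -152148/35 ≈ -4347.1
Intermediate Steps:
Z = 35 (Z = -1 + 36 = 35)
E(H) = -H - 2/H
g(Y) = -1227/35 (g(Y) = -1*35 - 2/35 = -35 - 2*1/35 = -35 - 2/35 = -1227/35)
(q((1*3)*(-2)) + t)*g(9) = (-1*3*(-2) + 118)*(-1227/35) = (-3*(-2) + 118)*(-1227/35) = (-1*(-6) + 118)*(-1227/35) = (6 + 118)*(-1227/35) = 124*(-1227/35) = -152148/35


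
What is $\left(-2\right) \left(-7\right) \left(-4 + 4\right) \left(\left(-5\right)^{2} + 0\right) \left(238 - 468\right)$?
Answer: $0$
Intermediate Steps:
$\left(-2\right) \left(-7\right) \left(-4 + 4\right) \left(\left(-5\right)^{2} + 0\right) \left(238 - 468\right) = 14 \cdot 0 \left(25 + 0\right) \left(-230\right) = 14 \cdot 0 \cdot 25 \left(-230\right) = 14 \cdot 0 \left(-230\right) = 0 \left(-230\right) = 0$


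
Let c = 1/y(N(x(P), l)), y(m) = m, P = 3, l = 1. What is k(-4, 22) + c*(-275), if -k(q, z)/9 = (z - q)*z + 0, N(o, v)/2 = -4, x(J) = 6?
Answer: -40909/8 ≈ -5113.6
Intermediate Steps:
N(o, v) = -8 (N(o, v) = 2*(-4) = -8)
k(q, z) = -9*z*(z - q) (k(q, z) = -9*((z - q)*z + 0) = -9*(z*(z - q) + 0) = -9*z*(z - q))
c = -1/8 (c = 1/(-8) = -1/8 ≈ -0.12500)
k(-4, 22) + c*(-275) = 9*22*(-4 - 1*22) - 1/8*(-275) = 9*22*(-4 - 22) + 275/8 = 9*22*(-26) + 275/8 = -5148 + 275/8 = -40909/8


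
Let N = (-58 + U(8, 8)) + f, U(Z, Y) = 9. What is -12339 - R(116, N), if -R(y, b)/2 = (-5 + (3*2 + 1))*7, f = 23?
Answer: -12311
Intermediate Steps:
N = -26 (N = (-58 + 9) + 23 = -49 + 23 = -26)
R(y, b) = -28 (R(y, b) = -2*(-5 + (3*2 + 1))*7 = -2*(-5 + (6 + 1))*7 = -2*(-5 + 7)*7 = -4*7 = -2*14 = -28)
-12339 - R(116, N) = -12339 - 1*(-28) = -12339 + 28 = -12311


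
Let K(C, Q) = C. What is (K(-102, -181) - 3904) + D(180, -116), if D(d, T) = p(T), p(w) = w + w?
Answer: -4238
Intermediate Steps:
p(w) = 2*w
D(d, T) = 2*T
(K(-102, -181) - 3904) + D(180, -116) = (-102 - 3904) + 2*(-116) = -4006 - 232 = -4238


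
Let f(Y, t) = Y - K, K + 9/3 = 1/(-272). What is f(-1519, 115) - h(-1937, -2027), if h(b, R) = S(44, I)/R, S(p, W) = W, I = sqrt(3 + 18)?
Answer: -412351/272 + sqrt(21)/2027 ≈ -1516.0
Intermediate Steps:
I = sqrt(21) ≈ 4.5826
K = -817/272 (K = -3 + 1/(-272) = -3 - 1/272 = -817/272 ≈ -3.0037)
h(b, R) = sqrt(21)/R
f(Y, t) = 817/272 + Y (f(Y, t) = Y - 1*(-817/272) = Y + 817/272 = 817/272 + Y)
f(-1519, 115) - h(-1937, -2027) = (817/272 - 1519) - sqrt(21)/(-2027) = -412351/272 - sqrt(21)*(-1)/2027 = -412351/272 - (-1)*sqrt(21)/2027 = -412351/272 + sqrt(21)/2027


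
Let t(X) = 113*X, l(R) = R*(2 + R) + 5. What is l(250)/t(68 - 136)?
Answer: -63005/7684 ≈ -8.1995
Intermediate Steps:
l(R) = 5 + R*(2 + R)
l(250)/t(68 - 136) = (5 + 250² + 2*250)/((113*(68 - 136))) = (5 + 62500 + 500)/((113*(-68))) = 63005/(-7684) = 63005*(-1/7684) = -63005/7684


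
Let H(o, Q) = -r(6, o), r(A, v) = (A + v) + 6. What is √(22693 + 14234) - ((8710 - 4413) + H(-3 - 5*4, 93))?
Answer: -4308 + 3*√4103 ≈ -4115.8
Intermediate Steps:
r(A, v) = 6 + A + v
H(o, Q) = -12 - o (H(o, Q) = -(6 + 6 + o) = -(12 + o) = -12 - o)
√(22693 + 14234) - ((8710 - 4413) + H(-3 - 5*4, 93)) = √(22693 + 14234) - ((8710 - 4413) + (-12 - (-3 - 5*4))) = √36927 - (4297 + (-12 - (-3 - 20))) = 3*√4103 - (4297 + (-12 - 1*(-23))) = 3*√4103 - (4297 + (-12 + 23)) = 3*√4103 - (4297 + 11) = 3*√4103 - 1*4308 = 3*√4103 - 4308 = -4308 + 3*√4103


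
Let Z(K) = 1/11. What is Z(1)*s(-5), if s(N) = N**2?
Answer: 25/11 ≈ 2.2727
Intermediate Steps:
Z(K) = 1/11 (Z(K) = 1*(1/11) = 1/11)
Z(1)*s(-5) = (1/11)*(-5)**2 = (1/11)*25 = 25/11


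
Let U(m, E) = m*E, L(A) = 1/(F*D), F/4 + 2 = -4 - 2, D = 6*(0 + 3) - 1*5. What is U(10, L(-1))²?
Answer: 25/43264 ≈ 0.00057785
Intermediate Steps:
D = 13 (D = 6*3 - 5 = 18 - 5 = 13)
F = -32 (F = -8 + 4*(-4 - 2) = -8 + 4*(-6) = -8 - 24 = -32)
L(A) = -1/416 (L(A) = 1/(-32*13) = 1/(-416) = -1/416)
U(m, E) = E*m
U(10, L(-1))² = (-1/416*10)² = (-5/208)² = 25/43264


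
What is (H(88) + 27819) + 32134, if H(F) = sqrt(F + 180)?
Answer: 59953 + 2*sqrt(67) ≈ 59969.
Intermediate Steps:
H(F) = sqrt(180 + F)
(H(88) + 27819) + 32134 = (sqrt(180 + 88) + 27819) + 32134 = (sqrt(268) + 27819) + 32134 = (2*sqrt(67) + 27819) + 32134 = (27819 + 2*sqrt(67)) + 32134 = 59953 + 2*sqrt(67)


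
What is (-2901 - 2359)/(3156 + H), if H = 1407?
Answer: -5260/4563 ≈ -1.1528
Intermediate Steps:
(-2901 - 2359)/(3156 + H) = (-2901 - 2359)/(3156 + 1407) = -5260/4563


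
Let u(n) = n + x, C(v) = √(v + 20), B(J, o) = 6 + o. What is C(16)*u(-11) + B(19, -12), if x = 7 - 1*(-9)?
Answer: 24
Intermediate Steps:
x = 16 (x = 7 + 9 = 16)
C(v) = √(20 + v)
u(n) = 16 + n (u(n) = n + 16 = 16 + n)
C(16)*u(-11) + B(19, -12) = √(20 + 16)*(16 - 11) + (6 - 12) = √36*5 - 6 = 6*5 - 6 = 30 - 6 = 24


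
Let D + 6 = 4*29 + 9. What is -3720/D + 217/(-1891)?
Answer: -227753/7259 ≈ -31.375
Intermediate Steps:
D = 119 (D = -6 + (4*29 + 9) = -6 + (116 + 9) = -6 + 125 = 119)
-3720/D + 217/(-1891) = -3720/119 + 217/(-1891) = -3720*1/119 + 217*(-1/1891) = -3720/119 - 7/61 = -227753/7259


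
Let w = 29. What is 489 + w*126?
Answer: 4143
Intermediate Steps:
489 + w*126 = 489 + 29*126 = 489 + 3654 = 4143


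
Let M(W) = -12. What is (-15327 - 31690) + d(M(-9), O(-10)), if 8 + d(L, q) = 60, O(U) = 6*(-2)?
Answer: -46965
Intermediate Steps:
O(U) = -12
d(L, q) = 52 (d(L, q) = -8 + 60 = 52)
(-15327 - 31690) + d(M(-9), O(-10)) = (-15327 - 31690) + 52 = -47017 + 52 = -46965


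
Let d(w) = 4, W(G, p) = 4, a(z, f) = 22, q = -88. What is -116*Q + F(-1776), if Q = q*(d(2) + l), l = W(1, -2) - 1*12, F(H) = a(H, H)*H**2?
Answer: 69351040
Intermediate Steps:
F(H) = 22*H**2
l = -8 (l = 4 - 1*12 = 4 - 12 = -8)
Q = 352 (Q = -88*(4 - 8) = -88*(-4) = 352)
-116*Q + F(-1776) = -116*352 + 22*(-1776)**2 = -40832 + 22*3154176 = -40832 + 69391872 = 69351040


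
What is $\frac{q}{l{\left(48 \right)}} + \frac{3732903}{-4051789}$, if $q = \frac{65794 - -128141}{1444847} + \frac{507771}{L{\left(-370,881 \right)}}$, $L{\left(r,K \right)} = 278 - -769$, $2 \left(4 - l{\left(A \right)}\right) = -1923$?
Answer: $- \frac{1652482128097831347}{3945266840755058077} \approx -0.41885$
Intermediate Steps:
$l{\left(A \right)} = \frac{1931}{2}$ ($l{\left(A \right)} = 4 - - \frac{1923}{2} = 4 + \frac{1923}{2} = \frac{1931}{2}$)
$L{\left(r,K \right)} = 1047$ ($L{\left(r,K \right)} = 278 + 769 = 1047$)
$q = \frac{244618151994}{504251603}$ ($q = \frac{65794 - -128141}{1444847} + \frac{507771}{1047} = \left(65794 + 128141\right) \frac{1}{1444847} + 507771 \cdot \frac{1}{1047} = 193935 \cdot \frac{1}{1444847} + \frac{169257}{349} = \frac{193935}{1444847} + \frac{169257}{349} = \frac{244618151994}{504251603} \approx 485.11$)
$\frac{q}{l{\left(48 \right)}} + \frac{3732903}{-4051789} = \frac{244618151994}{504251603 \cdot \frac{1931}{2}} + \frac{3732903}{-4051789} = \frac{244618151994}{504251603} \cdot \frac{2}{1931} + 3732903 \left(- \frac{1}{4051789}\right) = \frac{489236303988}{973709845393} - \frac{3732903}{4051789} = - \frac{1652482128097831347}{3945266840755058077}$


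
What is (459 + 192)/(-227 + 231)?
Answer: 651/4 ≈ 162.75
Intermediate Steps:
(459 + 192)/(-227 + 231) = 651/4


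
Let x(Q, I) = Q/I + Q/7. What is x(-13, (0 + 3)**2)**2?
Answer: 43264/3969 ≈ 10.900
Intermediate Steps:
x(Q, I) = Q/7 + Q/I (x(Q, I) = Q/I + Q*(1/7) = Q/I + Q/7 = Q/7 + Q/I)
x(-13, (0 + 3)**2)**2 = ((1/7)*(-13) - 13/(0 + 3)**2)**2 = (-13/7 - 13/(3**2))**2 = (-13/7 - 13/9)**2 = (-208/63)**2 = 43264/3969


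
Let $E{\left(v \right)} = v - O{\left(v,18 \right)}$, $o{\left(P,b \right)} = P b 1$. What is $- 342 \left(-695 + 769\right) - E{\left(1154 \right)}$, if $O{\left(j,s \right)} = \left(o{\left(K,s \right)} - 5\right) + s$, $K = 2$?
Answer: $-26413$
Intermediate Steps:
$o{\left(P,b \right)} = P b$
$O{\left(j,s \right)} = -5 + 3 s$ ($O{\left(j,s \right)} = \left(2 s - 5\right) + s = \left(-5 + 2 s\right) + s = -5 + 3 s$)
$E{\left(v \right)} = -49 + v$ ($E{\left(v \right)} = v - \left(-5 + 3 \cdot 18\right) = v - \left(-5 + 54\right) = v - 49 = -49 + v$)
$- 342 \left(-695 + 769\right) - E{\left(1154 \right)} = - 342 \left(-695 + 769\right) - \left(-49 + 1154\right) = \left(-342\right) 74 - 1105 = -25308 - 1105 = -26413$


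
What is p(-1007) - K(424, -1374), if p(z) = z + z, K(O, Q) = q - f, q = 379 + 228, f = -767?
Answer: -3388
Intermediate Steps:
q = 607
K(O, Q) = 1374 (K(O, Q) = 607 - 1*(-767) = 607 + 767 = 1374)
p(z) = 2*z
p(-1007) - K(424, -1374) = 2*(-1007) - 1*1374 = -2014 - 1374 = -3388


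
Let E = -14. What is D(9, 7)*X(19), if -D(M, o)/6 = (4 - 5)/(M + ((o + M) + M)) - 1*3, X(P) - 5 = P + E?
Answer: 3090/17 ≈ 181.76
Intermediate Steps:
X(P) = -9 + P (X(P) = 5 + (P - 14) = 5 + (-14 + P) = -9 + P)
D(M, o) = 18 + 6/(o + 3*M) (D(M, o) = -6*((4 - 5)/(M + ((o + M) + M)) - 1*3) = -6*(-1/(M + ((M + o) + M)) - 3) = -6*(-1/(M + (o + 2*M)) - 3) = -6*(-1/(o + 3*M) - 3) = -6*(-3 - 1/(o + 3*M)) = 18 + 6/(o + 3*M))
D(9, 7)*X(19) = (6*(1 + 3*7 + 9*9)/(7 + 3*9))*(-9 + 19) = (6*(1 + 21 + 81)/(7 + 27))*10 = (6*103/34)*10 = (6*(1/34)*103)*10 = (309/17)*10 = 3090/17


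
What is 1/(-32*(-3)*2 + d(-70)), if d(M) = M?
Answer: 1/122 ≈ 0.0081967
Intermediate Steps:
1/(-32*(-3)*2 + d(-70)) = 1/(-32*(-3)*2 - 70) = 1/(96*2 - 70) = 1/(192 - 70) = 1/122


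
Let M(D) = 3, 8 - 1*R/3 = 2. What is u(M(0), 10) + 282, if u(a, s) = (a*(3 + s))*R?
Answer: 984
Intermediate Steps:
R = 18 (R = 24 - 3*2 = 24 - 6 = 18)
u(a, s) = 18*a*(3 + s) (u(a, s) = (a*(3 + s))*18 = 18*a*(3 + s))
u(M(0), 10) + 282 = 18*3*(3 + 10) + 282 = 18*3*13 + 282 = 702 + 282 = 984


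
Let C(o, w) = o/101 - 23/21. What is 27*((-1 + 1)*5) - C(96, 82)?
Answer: 307/2121 ≈ 0.14474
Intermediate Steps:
C(o, w) = -23/21 + o/101 (C(o, w) = o*(1/101) - 23*1/21 = o/101 - 23/21 = -23/21 + o/101)
27*((-1 + 1)*5) - C(96, 82) = 27*((-1 + 1)*5) - (-23/21 + (1/101)*96) = 27*(0*5) - (-23/21 + 96/101) = 27*0 - 1*(-307/2121) = 0 + 307/2121 = 307/2121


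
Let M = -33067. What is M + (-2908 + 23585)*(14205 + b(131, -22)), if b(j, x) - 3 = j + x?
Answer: 295999542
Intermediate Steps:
b(j, x) = 3 + j + x (b(j, x) = 3 + (j + x) = 3 + j + x)
M + (-2908 + 23585)*(14205 + b(131, -22)) = -33067 + (-2908 + 23585)*(14205 + (3 + 131 - 22)) = -33067 + 20677*(14205 + 112) = -33067 + 20677*14317 = -33067 + 296032609 = 295999542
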